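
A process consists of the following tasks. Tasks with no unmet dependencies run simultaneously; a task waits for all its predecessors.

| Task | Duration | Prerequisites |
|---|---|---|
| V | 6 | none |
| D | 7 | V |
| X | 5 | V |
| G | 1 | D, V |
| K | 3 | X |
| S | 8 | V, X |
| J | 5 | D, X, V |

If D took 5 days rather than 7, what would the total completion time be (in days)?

The binding path is V→X→S = 6+5+8 = 19; finish at 19 days.
D has 1 day of float (longest path through it is 18).
That remains the longest chain; total 19 days.

19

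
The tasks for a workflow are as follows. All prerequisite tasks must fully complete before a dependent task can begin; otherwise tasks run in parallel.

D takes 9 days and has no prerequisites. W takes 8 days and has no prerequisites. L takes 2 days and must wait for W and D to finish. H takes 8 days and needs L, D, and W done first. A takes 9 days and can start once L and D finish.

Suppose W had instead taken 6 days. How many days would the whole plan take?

Baseline: D→L→A = 9+2+9 = 20 → 20 days.
W has 1 day of float (longest path through it is 19).
No other chain overtakes it, so the finish is 20 days.

20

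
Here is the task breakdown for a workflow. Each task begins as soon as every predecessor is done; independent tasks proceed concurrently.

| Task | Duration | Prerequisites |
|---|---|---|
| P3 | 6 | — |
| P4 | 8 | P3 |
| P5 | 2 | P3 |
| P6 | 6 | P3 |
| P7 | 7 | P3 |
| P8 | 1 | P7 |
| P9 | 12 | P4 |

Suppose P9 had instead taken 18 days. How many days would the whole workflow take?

Actual critical path: P3→P4→P9 = 6+8+12 = 26 ⇒ 26 days.
P9 is on the critical path; changing it to 18 makes that path 32 days.
That remains the longest chain; total 32 days.

32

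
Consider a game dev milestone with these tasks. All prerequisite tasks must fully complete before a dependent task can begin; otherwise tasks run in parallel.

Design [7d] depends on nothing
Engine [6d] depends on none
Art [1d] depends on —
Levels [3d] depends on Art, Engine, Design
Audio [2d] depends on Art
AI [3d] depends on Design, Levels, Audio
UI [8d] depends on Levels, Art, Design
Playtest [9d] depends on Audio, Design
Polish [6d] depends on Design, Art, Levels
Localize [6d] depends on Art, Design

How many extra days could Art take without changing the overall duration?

Critical path: Design→Levels→UI = 7+3+8 = 18, so the finish is 18 days.
The longest chain containing Art totals 12 days.
Float = 18 − 12 = 6.

6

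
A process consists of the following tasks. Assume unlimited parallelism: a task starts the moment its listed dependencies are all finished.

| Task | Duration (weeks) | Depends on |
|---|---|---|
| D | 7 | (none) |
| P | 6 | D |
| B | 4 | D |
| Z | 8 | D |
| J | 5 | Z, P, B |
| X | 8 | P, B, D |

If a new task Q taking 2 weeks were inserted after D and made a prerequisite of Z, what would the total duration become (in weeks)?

Originally the plan takes 21 weeks.
With Q inserted, Z now waits for max(D, Q).
New critical path: D→Q→Z→J = 7+2+8+5 = 22 ⇒ 22 weeks.

22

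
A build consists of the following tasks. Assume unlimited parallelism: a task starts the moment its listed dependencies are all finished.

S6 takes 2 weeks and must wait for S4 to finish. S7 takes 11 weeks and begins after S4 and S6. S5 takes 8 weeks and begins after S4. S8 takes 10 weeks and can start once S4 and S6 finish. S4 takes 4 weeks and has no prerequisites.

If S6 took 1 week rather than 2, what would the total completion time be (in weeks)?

The binding path is S4→S6→S7 = 4+2+11 = 17; finish at 17 weeks.
S6 is on the critical path; changing it to 1 makes that path 16 weeks.
No other chain overtakes it, so the finish is 16 weeks.

16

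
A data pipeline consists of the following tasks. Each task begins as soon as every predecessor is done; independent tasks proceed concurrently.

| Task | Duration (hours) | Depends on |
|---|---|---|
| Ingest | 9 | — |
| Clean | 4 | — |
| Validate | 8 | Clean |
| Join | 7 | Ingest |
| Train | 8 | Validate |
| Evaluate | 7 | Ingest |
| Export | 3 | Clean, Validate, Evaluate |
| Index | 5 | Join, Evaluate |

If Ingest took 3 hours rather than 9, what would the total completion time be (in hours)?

20

Baseline: Ingest→Join→Index = 9+7+5 = 21 → 21 hours.
Ingest is on the critical path; changing it to 3 makes that path 15 hours.
New critical path: Clean→Validate→Train = 4+8+8 = 20 ⇒ 20 hours.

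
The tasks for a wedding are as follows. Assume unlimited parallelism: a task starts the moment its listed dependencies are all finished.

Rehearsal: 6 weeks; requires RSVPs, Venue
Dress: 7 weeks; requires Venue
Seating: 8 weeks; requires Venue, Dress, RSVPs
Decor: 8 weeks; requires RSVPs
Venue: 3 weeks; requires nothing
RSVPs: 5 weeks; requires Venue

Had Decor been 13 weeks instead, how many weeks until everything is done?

21

Baseline: Venue→Dress→Seating = 3+7+8 = 18 → 18 weeks.
Decor has 2 weeks of float (longest path through it is 16).
New critical path: Venue→RSVPs→Decor = 3+5+13 = 21 ⇒ 21 weeks.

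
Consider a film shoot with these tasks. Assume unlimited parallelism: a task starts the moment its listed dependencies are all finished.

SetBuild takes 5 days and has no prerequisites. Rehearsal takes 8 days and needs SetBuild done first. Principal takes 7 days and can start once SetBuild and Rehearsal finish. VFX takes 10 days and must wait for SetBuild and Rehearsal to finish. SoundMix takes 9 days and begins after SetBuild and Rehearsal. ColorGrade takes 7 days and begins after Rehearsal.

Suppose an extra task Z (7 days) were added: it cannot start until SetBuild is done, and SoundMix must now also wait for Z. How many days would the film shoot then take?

23

Originally the film shoot takes 23 days.
With Z inserted, SoundMix now waits for max(SetBuild, Rehearsal, Z).
New critical path: SetBuild→Rehearsal→VFX = 5+8+10 = 23 ⇒ 23 days.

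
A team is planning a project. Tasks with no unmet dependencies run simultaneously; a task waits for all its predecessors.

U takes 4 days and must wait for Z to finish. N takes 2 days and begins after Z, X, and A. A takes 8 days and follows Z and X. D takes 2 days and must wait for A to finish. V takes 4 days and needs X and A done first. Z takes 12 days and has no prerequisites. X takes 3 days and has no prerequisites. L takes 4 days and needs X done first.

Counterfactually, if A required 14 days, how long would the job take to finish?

30

As given, the longest chain is Z→A→V = 12+8+4 = 24, so the finish is 24 days.
Since A is critical, the +6 change carries straight to that chain (now 30 days).
The critical path is still Z→A→V; finish is now 30 days.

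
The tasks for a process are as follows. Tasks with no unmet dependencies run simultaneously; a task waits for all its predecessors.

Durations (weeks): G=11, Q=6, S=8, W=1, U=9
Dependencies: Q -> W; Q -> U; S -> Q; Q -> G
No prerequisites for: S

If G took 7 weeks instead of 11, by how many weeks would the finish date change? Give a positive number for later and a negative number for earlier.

Baseline: S→Q→G = 8+6+11 = 25 → 25 weeks.
Since G is critical, the -4 change carries straight to that chain (now 21 weeks).
The binding chain switches to S→Q→U = 8+6+9 = 23; finish 23 weeks.
Change in finish: 23 − 25 = -2 weeks.

-2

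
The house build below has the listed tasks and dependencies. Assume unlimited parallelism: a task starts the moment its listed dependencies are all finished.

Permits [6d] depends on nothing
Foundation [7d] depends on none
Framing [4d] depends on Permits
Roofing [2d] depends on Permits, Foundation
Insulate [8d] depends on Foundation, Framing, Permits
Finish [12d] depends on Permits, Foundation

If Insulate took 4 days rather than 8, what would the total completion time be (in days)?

Baseline: Foundation→Finish = 7+12 = 19 → 19 days.
Insulate is off the critical path — its longest chain is 18 days, giving 1 of slack.
No other chain overtakes it, so the finish is 19 days.

19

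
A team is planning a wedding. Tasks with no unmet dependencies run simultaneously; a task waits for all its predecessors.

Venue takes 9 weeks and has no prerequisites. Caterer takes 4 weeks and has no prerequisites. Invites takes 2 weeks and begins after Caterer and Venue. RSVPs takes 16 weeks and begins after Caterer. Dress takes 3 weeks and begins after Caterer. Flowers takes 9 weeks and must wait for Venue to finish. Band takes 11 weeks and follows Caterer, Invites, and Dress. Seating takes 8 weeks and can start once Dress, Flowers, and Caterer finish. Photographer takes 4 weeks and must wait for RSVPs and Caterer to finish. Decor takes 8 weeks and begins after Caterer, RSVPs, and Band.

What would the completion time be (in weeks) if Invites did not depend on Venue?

Original critical path: Venue→Invites→Band→Decor = 9+2+11+8 = 30 ⇒ 30 weeks.
Without Venue→Invites, Invites's earliest start moves from 9 to 4.
After: Caterer→RSVPs→Decor = 4+16+8 = 28 → 28 weeks.

28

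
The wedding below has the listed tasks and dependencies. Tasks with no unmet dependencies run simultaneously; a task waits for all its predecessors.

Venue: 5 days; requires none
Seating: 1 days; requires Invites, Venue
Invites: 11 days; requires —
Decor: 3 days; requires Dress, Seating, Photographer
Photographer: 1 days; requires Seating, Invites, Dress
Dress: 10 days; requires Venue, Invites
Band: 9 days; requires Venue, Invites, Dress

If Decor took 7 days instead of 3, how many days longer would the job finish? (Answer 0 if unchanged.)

The binding path is Invites→Dress→Band = 11+10+9 = 30; finish at 30 days.
The longest path through Decor is only 25 days, so Decor has float 5.
No other chain overtakes it, so the finish is 30 days.
Change in finish: 30 − 30 = +0 days.

0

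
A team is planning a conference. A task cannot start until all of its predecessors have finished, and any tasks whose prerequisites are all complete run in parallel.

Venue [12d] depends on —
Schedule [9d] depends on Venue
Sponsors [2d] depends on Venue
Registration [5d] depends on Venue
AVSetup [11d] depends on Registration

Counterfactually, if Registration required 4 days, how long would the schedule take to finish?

27

As given, the longest chain is Venue→Registration→AVSetup = 12+5+11 = 28, so the finish is 28 days.
Registration is on the critical path; changing it to 4 makes that path 27 days.
No other chain overtakes it, so the finish is 27 days.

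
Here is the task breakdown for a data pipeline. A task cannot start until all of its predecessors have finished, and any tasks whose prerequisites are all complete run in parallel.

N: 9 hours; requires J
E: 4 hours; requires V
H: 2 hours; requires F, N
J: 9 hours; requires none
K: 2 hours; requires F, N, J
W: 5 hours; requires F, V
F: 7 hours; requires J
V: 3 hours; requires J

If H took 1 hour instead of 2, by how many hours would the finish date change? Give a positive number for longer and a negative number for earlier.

0

Critical path before the change: J→F→W = 9+7+5 = 21 giving 21 hours.
The longest path through H is only 20 hours, so H has float 1.
No other chain overtakes it, so the finish is 21 hours.
Change in finish: 21 − 21 = +0 hours.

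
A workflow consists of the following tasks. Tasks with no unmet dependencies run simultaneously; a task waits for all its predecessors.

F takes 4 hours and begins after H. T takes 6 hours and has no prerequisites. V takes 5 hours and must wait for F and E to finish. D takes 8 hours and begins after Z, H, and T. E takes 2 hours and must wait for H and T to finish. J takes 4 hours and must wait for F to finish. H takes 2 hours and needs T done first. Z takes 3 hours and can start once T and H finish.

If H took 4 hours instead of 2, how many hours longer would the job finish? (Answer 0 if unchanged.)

2

Baseline: T→H→Z→D = 6+2+3+8 = 19 → 19 hours.
H is on the critical path; changing it to 4 makes that path 21 hours.
The critical path is still T→H→Z→D; finish is now 21 hours.
Change in finish: 21 − 19 = +2 hours.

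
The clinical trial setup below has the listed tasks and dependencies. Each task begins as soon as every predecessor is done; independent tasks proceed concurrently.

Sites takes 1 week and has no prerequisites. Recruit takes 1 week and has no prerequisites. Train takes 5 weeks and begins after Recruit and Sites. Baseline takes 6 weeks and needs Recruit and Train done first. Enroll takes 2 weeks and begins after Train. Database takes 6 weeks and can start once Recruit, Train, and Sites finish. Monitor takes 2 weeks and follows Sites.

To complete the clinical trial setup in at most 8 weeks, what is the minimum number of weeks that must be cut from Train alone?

Current finish: 12 weeks; target: 8.
Train is on every critical path, so each week cut from Train cuts the finish by one (this holds down to a finish of 8).
Need 12 − 8 = 4 weeks off Train → Train becomes 1 week, finish becomes 8.

4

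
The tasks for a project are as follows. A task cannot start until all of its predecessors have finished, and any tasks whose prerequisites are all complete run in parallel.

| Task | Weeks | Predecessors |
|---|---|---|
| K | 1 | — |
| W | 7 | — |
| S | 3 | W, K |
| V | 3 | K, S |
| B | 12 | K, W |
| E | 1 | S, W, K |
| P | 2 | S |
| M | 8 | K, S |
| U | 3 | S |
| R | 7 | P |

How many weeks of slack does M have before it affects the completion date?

1

The longest chain is W→S→P→R = 7+3+2+7 = 19; overall finish 19 weeks.
M finishes as early as 18 and must finish by 19.
So M can slip 19 − 18 = 1 week.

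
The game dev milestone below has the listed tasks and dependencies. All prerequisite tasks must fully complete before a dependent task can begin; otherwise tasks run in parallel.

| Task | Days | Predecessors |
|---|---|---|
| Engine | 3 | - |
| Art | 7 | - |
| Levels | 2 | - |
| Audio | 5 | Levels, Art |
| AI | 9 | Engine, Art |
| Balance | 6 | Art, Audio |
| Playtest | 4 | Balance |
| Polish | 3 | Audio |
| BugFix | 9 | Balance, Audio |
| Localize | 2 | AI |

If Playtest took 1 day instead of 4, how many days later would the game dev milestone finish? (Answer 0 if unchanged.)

0

Critical path before the change: Art→Audio→Balance→BugFix = 7+5+6+9 = 27 giving 27 days.
Playtest is off the critical path — its longest chain is 22 days, giving 5 of slack.
The critical path is still Art→Audio→Balance→BugFix; finish is now 27 days.
Change in finish: 27 − 27 = +0 days.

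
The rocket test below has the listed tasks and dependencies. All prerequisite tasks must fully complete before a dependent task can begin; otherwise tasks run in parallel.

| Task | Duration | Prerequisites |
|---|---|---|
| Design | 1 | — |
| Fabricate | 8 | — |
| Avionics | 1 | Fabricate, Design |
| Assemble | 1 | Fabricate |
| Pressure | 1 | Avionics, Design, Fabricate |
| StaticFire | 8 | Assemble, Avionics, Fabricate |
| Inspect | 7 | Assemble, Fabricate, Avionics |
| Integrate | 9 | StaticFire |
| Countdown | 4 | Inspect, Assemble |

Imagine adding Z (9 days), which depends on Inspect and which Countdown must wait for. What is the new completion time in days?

Originally the rocket test takes 26 days.
With Z inserted, Countdown now waits for max(Inspect, Assemble, Z).
New critical path: Fabricate→Avionics→Inspect→Z→Countdown = 8+1+7+9+4 = 29 ⇒ 29 days.

29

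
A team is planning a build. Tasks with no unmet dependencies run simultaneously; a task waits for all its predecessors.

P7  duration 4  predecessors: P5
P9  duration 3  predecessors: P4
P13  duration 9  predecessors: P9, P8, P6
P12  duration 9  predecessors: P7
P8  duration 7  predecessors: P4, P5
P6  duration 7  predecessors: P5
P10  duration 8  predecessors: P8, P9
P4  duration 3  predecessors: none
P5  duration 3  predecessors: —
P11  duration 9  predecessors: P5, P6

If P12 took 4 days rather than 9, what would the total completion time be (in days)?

19

The binding path is P4→P8→P13 = 3+7+9 = 19; finish at 19 days.
P12 has 3 days of float (longest path through it is 16).
That remains the longest chain; total 19 days.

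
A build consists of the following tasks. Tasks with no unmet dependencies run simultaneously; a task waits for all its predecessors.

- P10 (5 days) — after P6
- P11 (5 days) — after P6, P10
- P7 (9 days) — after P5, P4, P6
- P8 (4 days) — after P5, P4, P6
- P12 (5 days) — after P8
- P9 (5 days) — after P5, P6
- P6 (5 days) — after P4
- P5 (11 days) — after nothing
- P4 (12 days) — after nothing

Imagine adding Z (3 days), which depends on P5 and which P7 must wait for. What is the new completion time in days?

27

Originally the job takes 27 days.
With Z inserted, P7 now waits for max(P5, P4, P6, Z).
New critical path: P4→P6→P10→P11 = 12+5+5+5 = 27 ⇒ 27 days.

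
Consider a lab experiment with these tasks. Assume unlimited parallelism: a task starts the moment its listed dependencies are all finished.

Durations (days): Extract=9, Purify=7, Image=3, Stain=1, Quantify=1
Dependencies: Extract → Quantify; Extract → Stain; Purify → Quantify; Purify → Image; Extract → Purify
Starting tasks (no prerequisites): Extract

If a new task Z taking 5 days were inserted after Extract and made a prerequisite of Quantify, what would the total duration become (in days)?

19

Originally the schedule takes 19 days.
With Z inserted, Quantify now waits for max(Extract, Purify, Z).
New critical path: Extract→Purify→Image = 9+7+3 = 19 ⇒ 19 days.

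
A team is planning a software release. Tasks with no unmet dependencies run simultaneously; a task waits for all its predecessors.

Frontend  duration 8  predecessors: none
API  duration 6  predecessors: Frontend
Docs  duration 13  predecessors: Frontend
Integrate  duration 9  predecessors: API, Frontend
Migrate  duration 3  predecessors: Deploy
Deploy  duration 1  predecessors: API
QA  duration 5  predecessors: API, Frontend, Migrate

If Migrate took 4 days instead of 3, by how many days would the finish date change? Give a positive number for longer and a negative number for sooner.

1

As given, the longest chain is Frontend→API→Deploy→Migrate→QA = 8+6+1+3+5 = 23, so the finish is 23 days.
Migrate is on the critical path; changing it to 4 makes that path 24 days.
No other chain overtakes it, so the finish is 24 days.
Change in finish: 24 − 23 = +1 days.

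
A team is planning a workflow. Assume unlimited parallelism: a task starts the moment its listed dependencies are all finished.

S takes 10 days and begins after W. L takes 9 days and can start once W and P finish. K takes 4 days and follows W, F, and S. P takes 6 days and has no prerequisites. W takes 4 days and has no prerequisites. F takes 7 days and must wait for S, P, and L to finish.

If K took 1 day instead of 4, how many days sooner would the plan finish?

3

As given, the longest chain is P→L→F→K = 6+9+7+4 = 26, so the finish is 26 days.
K is on the critical path; changing it to 1 makes that path 23 days.
That remains the longest chain; total 23 days.
Change in finish: 23 − 26 = -3 days.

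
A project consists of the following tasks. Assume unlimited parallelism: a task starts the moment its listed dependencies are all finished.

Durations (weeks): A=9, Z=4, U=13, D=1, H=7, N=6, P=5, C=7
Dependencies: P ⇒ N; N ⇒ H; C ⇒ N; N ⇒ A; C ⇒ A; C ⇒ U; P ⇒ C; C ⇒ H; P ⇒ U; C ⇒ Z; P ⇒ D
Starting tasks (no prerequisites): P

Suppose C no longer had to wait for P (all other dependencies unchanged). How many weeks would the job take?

22

Original critical path: P→C→N→A = 5+7+6+9 = 27 ⇒ 27 weeks.
Without P→C, C's earliest start moves from 5 to 0.
After: C→N→A = 7+6+9 = 22 → 22 weeks.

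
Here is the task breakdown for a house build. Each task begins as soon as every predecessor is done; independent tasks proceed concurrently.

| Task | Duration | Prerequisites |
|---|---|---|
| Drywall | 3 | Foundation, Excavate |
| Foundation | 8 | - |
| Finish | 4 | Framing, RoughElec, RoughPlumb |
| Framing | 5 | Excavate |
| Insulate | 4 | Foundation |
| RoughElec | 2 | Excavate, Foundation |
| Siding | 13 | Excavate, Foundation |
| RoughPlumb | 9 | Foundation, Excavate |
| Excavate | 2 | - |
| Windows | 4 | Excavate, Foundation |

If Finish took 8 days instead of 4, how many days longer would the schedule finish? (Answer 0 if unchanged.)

The binding path is Foundation→RoughPlumb→Finish = 8+9+4 = 21; finish at 21 days.
Finish is on the critical path; changing it to 8 makes that path 25 days.
No other chain overtakes it, so the finish is 25 days.
Change in finish: 25 − 21 = +4 days.

4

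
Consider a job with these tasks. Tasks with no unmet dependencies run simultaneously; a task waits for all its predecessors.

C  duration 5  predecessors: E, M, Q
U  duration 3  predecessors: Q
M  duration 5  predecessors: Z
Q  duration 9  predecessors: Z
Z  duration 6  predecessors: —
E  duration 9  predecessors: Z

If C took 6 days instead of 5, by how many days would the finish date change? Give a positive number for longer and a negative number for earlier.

Critical path before the change: Z→Q→C = 6+9+5 = 20 giving 20 days.
Since C is critical, the +1 change carries straight to that chain (now 21 days).
No other chain overtakes it, so the finish is 21 days.
Change in finish: 21 − 20 = +1 days.

1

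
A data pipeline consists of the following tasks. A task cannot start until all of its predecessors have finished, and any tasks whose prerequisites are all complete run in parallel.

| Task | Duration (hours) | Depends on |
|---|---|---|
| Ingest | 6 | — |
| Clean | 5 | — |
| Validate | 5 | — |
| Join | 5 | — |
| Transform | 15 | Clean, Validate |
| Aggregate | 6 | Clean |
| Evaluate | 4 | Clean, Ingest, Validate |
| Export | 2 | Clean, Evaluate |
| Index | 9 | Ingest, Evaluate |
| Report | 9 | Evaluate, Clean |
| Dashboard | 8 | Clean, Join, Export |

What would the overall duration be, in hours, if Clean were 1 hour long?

20

Baseline: Clean→Transform = 5+15 = 20 → 20 hours.
Clean lies on that path, so at 1 hour the path becomes 16 hours.
New critical path: Ingest→Evaluate→Export→Dashboard = 6+4+2+8 = 20 ⇒ 20 hours.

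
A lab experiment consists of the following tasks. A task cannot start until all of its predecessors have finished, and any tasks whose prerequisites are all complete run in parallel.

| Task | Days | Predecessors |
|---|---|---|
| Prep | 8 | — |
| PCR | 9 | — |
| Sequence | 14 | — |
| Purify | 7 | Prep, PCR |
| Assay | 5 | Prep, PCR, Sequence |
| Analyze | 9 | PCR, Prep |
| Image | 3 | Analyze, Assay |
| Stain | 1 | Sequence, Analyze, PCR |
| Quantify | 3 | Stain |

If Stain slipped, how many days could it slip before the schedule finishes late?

The longest chain is PCR→Analyze→Stain→Quantify = 9+9+1+3 = 22; overall finish 22 days.
Longest path through Stain: 22 days (earliest finish 19, latest finish 19).
Slack of Stain = 18 − 18 = 0 days.

0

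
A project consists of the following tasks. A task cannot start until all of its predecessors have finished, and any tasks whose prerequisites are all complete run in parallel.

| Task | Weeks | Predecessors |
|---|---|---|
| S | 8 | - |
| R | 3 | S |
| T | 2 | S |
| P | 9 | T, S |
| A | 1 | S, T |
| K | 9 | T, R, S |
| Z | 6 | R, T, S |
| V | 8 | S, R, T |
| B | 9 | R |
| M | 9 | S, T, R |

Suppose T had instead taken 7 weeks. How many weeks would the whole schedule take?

As given, the longest chain is S→R→K = 8+3+9 = 20, so the finish is 20 weeks.
T is off the critical path — its longest chain is 19 weeks, giving 1 of slack.
Now S→T→P = 8+7+9 = 24 is longest, so the finish becomes 24 weeks.

24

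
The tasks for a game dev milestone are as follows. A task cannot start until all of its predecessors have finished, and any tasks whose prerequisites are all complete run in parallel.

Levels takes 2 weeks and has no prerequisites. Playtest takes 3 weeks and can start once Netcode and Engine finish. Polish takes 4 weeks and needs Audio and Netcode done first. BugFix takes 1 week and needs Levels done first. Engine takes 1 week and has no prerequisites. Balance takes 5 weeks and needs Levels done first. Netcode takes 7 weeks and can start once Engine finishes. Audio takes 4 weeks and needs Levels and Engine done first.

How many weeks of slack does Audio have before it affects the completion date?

Engine→Netcode→Polish = 1+7+4 = 12 sets the makespan at 12 weeks.
Audio finishes as early as 6 and must finish by 8.
Slack of Audio = 4 − 2 = 2 weeks.

2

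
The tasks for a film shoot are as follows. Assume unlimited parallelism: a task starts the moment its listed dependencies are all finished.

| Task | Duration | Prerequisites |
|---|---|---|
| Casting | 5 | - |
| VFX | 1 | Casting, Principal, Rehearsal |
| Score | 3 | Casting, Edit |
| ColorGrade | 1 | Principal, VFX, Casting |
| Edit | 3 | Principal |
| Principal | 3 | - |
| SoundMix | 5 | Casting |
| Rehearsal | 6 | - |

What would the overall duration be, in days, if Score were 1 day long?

10

As given, the longest chain is Casting→SoundMix = 5+5 = 10, so the finish is 10 days.
Score is off the critical path — its longest chain is 9 days, giving 1 of slack.
No other chain overtakes it, so the finish is 10 days.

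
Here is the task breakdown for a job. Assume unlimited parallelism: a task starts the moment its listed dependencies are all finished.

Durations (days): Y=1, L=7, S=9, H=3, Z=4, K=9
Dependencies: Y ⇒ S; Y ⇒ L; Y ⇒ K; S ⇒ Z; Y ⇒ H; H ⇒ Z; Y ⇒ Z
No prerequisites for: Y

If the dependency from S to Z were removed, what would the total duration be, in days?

With the dependency in place, Y→S→Z = 1+9+4 = 14 sets the finish at 14 days.
Without S→Z, Z's earliest start moves from 10 to 4.
After: Y→S = 1+9 = 10 → 10 days.

10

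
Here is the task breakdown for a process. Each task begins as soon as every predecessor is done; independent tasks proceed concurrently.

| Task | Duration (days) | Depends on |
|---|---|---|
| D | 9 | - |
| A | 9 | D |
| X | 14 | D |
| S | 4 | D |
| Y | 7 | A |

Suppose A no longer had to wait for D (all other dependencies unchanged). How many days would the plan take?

23

Before: longest chain D→A→Y = 9+9+7 = 25, finish 25.
Without D→A, A's earliest start moves from 9 to 0.
New critical path: D→X = 9+14 = 23 ⇒ 23 days.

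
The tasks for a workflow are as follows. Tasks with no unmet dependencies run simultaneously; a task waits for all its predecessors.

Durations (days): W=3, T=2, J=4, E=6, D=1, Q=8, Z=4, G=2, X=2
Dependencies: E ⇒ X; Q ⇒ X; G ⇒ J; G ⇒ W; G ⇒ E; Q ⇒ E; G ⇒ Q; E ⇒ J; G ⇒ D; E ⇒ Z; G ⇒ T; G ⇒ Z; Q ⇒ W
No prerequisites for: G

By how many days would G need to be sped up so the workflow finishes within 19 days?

Current finish: 20 days; target: 19.
G is on every critical path, so each day cut from G cuts the finish by one (this holds down to a finish of 19).
Need 20 − 19 = 1 day off G → G becomes 1 day, finish becomes 19.

1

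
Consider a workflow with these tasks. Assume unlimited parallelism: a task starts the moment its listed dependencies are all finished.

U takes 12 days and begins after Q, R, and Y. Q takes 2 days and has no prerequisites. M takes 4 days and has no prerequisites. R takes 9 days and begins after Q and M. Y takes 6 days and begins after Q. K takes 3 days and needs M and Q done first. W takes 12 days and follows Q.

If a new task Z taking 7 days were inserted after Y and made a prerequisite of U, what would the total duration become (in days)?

Originally the schedule takes 25 days.
With Z inserted, U now waits for max(Q, R, Y, Z).
New critical path: Q→Y→Z→U = 2+6+7+12 = 27 ⇒ 27 days.

27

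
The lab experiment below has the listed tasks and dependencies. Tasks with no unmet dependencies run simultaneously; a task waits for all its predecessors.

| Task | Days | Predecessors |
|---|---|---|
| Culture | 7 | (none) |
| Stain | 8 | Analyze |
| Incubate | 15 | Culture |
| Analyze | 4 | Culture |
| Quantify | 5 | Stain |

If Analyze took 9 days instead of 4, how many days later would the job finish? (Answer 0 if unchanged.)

5

Baseline: Culture→Analyze→Stain→Quantify = 7+4+8+5 = 24 → 24 days.
Analyze is on the critical path; changing it to 9 makes that path 29 days.
No other chain overtakes it, so the finish is 29 days.
Change in finish: 29 − 24 = +5 days.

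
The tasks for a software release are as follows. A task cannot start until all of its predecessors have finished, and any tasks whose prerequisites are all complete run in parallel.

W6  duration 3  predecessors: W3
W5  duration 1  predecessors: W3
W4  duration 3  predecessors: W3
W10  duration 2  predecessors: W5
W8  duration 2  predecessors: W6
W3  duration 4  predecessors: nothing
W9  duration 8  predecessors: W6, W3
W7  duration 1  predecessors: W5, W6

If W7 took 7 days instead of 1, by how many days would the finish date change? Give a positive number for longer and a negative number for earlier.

Actual critical path: W3→W6→W9 = 4+3+8 = 15 ⇒ 15 days.
The longest path through W7 is only 8 days, so W7 has float 7.
No other chain overtakes it, so the finish is 15 days.
Change in finish: 15 − 15 = +0 days.

0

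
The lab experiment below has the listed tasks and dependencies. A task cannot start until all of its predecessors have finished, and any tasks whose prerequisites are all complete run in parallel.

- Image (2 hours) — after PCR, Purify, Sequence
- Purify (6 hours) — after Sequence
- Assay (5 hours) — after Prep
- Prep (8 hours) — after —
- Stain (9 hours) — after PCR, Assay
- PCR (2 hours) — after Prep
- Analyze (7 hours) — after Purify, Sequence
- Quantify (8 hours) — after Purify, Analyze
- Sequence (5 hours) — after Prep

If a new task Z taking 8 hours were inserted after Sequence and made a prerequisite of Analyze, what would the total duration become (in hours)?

36

Originally the job takes 34 hours.
With Z inserted, Analyze now waits for max(Purify, Sequence, Z).
New critical path: Prep→Sequence→Z→Analyze→Quantify = 8+5+8+7+8 = 36 ⇒ 36 hours.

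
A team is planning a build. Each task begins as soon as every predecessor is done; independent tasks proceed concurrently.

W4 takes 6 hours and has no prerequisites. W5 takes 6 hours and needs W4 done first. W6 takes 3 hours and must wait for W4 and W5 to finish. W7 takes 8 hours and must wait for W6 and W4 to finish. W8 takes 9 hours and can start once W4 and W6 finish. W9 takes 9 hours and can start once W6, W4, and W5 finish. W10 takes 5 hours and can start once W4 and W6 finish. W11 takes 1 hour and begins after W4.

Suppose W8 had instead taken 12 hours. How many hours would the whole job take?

27

The binding path is W4→W5→W6→W8 = 6+6+3+9 = 24; finish at 24 hours.
Since W8 is critical, the +3 change carries straight to that chain (now 27 hours).
That remains the longest chain; total 27 hours.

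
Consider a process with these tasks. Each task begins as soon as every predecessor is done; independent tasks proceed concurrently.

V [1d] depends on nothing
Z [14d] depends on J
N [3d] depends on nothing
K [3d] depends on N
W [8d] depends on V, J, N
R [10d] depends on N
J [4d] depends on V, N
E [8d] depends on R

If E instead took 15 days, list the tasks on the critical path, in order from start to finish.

N, R, E

Baseline: N→R→E = 3+10+8 = 21 → 21 days.
E is on the critical path; changing it to 15 makes that path 28 days.
No other chain overtakes it, so the finish is 28 days.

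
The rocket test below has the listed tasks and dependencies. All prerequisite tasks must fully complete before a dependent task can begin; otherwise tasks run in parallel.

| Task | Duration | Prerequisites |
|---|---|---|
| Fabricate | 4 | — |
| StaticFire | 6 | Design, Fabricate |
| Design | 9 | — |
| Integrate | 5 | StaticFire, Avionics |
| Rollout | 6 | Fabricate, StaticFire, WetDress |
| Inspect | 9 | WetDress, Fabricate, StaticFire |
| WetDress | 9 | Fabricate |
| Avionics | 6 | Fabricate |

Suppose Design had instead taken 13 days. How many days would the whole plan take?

28

Actual critical path: Design→StaticFire→Inspect = 9+6+9 = 24 ⇒ 24 days.
Design lies on that path, so at 13 days the path becomes 28 days.
No other chain overtakes it, so the finish is 28 days.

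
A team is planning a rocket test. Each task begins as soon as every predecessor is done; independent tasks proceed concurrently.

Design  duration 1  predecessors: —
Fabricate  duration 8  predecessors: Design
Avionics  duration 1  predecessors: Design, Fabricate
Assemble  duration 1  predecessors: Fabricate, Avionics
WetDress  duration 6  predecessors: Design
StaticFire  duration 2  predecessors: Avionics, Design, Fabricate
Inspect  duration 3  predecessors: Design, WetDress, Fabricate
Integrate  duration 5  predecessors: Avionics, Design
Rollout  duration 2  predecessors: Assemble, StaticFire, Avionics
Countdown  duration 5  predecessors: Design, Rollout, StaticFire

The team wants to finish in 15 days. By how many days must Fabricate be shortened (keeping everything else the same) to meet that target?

Current finish: 19 days; target: 15.
Fabricate is on every critical path, so each day cut from Fabricate cuts the finish by one (this holds down to a finish of 12).
Need 19 − 15 = 4 days off Fabricate → Fabricate becomes 4 days, finish becomes 15.

4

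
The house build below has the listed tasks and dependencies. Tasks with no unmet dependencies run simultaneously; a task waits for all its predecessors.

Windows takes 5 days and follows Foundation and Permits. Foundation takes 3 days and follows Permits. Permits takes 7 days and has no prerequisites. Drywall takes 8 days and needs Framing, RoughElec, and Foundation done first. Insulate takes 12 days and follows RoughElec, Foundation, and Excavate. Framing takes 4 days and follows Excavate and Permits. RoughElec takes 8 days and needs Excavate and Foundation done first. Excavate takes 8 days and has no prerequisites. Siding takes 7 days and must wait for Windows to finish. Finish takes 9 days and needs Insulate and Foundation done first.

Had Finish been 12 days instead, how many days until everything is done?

Baseline: Permits→Foundation→RoughElec→Insulate→Finish = 7+3+8+12+9 = 39 → 39 days.
Finish lies on that path, so at 12 days the path becomes 42 days.
That remains the longest chain; total 42 days.

42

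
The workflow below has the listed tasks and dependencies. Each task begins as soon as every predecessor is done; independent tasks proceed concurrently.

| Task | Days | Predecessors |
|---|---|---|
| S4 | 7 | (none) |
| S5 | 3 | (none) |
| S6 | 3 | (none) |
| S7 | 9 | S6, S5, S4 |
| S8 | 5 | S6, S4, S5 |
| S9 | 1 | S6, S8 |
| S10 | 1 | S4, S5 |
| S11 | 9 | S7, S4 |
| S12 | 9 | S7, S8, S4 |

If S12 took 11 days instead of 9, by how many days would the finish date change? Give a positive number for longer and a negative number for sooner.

2

Baseline: S4→S7→S12 = 7+9+9 = 25 → 25 days.
Since S12 is critical, the +2 change carries straight to that chain (now 27 days).
No other chain overtakes it, so the finish is 27 days.
Change in finish: 27 − 25 = +2 days.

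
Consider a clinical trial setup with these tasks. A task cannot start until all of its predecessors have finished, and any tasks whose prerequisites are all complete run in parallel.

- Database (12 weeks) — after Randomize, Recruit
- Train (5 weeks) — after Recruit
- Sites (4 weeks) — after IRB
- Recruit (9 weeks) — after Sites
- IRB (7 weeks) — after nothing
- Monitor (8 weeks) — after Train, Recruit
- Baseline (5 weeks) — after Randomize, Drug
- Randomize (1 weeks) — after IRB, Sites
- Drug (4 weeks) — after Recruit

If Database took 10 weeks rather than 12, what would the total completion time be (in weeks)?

Critical path before the change: IRB→Sites→Recruit→Train→Monitor = 7+4+9+5+8 = 33 giving 33 weeks.
Database is off the critical path — its longest chain is 32 weeks, giving 1 of slack.
The critical path is still IRB→Sites→Recruit→Train→Monitor; finish is now 33 weeks.

33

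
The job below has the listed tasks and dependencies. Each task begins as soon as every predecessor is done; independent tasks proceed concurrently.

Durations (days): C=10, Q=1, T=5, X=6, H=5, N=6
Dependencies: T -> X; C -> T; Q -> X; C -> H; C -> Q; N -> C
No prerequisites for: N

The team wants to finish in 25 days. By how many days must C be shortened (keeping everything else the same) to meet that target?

Current finish: 27 days; target: 25.
C is on every critical path, so each day cut from C cuts the finish by one (this holds down to a finish of 18).
Need 27 − 25 = 2 days off C → C becomes 8 days, finish becomes 25.

2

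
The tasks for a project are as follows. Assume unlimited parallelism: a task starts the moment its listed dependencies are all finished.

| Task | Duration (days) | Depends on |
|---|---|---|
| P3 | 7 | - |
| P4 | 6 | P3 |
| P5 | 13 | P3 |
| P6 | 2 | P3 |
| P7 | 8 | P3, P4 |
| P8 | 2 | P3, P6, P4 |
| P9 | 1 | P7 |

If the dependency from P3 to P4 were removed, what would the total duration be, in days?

With the dependency in place, P3→P4→P7→P9 = 7+6+8+1 = 22 sets the finish at 22 days.
Without P3→P4, P4's earliest start moves from 7 to 0.
The longest chain is now P3→P5 = 7+13 = 20, so the project takes 20 days.

20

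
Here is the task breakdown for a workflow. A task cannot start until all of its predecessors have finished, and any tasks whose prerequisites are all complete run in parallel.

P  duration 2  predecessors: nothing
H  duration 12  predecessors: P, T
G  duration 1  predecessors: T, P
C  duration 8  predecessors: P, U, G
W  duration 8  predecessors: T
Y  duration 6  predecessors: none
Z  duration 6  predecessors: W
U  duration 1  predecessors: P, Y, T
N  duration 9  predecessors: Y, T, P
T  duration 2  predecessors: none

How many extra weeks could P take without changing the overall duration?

2

Critical path: T→W→Z = 2+8+6 = 16, so the finish is 16 weeks.
Longest path through P: 14 weeks (earliest finish 2, latest finish 4).
Slack of P = 2 − 0 = 2 weeks.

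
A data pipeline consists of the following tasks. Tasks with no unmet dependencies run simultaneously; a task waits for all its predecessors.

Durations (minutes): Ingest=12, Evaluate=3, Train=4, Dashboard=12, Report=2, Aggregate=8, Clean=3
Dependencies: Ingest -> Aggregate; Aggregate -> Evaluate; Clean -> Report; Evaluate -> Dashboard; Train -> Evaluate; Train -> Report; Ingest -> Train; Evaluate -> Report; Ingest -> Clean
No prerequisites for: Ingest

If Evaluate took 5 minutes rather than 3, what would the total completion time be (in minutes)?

Actual critical path: Ingest→Aggregate→Evaluate→Dashboard = 12+8+3+12 = 35 ⇒ 35 minutes.
Evaluate lies on that path, so at 5 minutes the path becomes 37 minutes.
No other chain overtakes it, so the finish is 37 minutes.

37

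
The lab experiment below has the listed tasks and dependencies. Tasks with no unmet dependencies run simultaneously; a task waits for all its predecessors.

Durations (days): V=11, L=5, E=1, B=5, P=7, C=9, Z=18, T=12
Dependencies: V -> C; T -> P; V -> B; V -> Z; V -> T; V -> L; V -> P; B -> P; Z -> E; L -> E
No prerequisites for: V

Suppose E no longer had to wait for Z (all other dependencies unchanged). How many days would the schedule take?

With the dependency in place, V→Z→E = 11+18+1 = 30 sets the finish at 30 days.
Without Z→E, E's earliest start moves from 29 to 16.
The longest chain is now V→T→P = 11+12+7 = 30, so the schedule takes 30 days.

30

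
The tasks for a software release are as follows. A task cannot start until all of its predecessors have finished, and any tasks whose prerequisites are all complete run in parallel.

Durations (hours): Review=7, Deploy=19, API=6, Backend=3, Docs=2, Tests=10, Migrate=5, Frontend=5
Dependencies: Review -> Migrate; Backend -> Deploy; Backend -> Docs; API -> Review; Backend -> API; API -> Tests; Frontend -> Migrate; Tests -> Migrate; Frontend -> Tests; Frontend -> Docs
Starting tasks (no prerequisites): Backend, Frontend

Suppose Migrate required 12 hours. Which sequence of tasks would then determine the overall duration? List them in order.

Actual critical path: Backend→API→Tests→Migrate = 3+6+10+5 = 24 ⇒ 24 hours.
Migrate is on the critical path; changing it to 12 makes that path 31 hours.
That remains the longest chain; total 31 hours.

Backend, API, Tests, Migrate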